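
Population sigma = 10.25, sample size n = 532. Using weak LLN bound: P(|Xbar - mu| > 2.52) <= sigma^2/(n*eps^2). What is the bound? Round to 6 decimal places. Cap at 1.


bound = min(1, sigma^2/(n*eps^2))
sigma^2 = 10.25^2 = 105.0625
n*eps^2 = 532 * 2.52^2 = 532 * 6.3504 = 3378.4128
sigma^2/(n*eps^2) = 105.0625 / 3378.4128 ≈ 0.03109818

0.031098


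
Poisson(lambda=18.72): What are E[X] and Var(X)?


E[X] = Var(X) = lambda = 18.72

18.72, 18.72


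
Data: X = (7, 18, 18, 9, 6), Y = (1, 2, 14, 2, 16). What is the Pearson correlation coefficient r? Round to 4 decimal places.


r = sum((xi-xbar)(yi-ybar)) / sqrt(sum((xi-xbar)^2) * sum((yi-ybar)^2))
n = 5, xbar = 58/5 = 11.6, ybar = 35/5 = 7
Sxy = sum((xi-xbar)(yi-ybar)) = 3
Sxx = sum((xi-xbar)^2) = 141.2
Syy = sum((yi-ybar)^2) = 216
sqrt(Sxx*Syy) ≈ 174.640202
r = Sxy / sqrt(Sxx*Syy) = 3 / 174.640202 ≈ 0.017178

0.0172


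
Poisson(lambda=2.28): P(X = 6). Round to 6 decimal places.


P = e^(-lam) * lam^k / k!
e^(-2.28) ≈ 0.1022842
lam^k = 2.28^6 ≈ 140.478248
k! = 6! = 720
P = 0.1022842 * 140.478248 / 720 ≈ 0.019957

0.019957


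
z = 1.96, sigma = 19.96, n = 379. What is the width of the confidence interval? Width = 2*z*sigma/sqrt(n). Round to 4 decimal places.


width = 2*z*sigma/sqrt(n)
2*z*sigma = 2 * 1.96 * 19.96 = 78.2432
sqrt(379) ≈ 19.467922
width = 78.2432 / 19.467922 ≈ 4.019083

4.0191


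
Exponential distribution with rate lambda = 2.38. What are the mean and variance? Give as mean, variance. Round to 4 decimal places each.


mean = 1/lam, var = 1/lam^2
mean = 1 / 2.38 = 50/119 ≈ 0.420168
lam^2 = 2.38^2 = 5.6644
var = 1 / 5.6644 ≈ 0.176541

0.4202, 0.1765


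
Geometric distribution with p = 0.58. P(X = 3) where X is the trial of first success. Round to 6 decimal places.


P = (1-p)^(k-1) * p
(1-p)^(k-1) = 0.42^2 = 0.1764
P = 0.1764 * 0.58 = 0.102312

0.102312


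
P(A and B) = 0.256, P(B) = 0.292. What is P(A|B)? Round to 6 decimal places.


P(A|B) = P(A and B) / P(B) = 0.256 / 0.292 = 64/73 ≈ 0.87671233

0.876712


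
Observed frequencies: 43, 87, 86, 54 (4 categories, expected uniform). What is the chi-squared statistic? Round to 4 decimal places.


chi2 = sum((O-E)^2/E), E = total/4
total = 270, E = 270/4 = 67.5
(43 - 67.5)^2 / 67.5 = 600.25 / 67.5 = 2401/270 ≈ 8.892593
(87 - 67.5)^2 / 67.5 = 380.25 / 67.5 = 169/30 ≈ 5.633333
(86 - 67.5)^2 / 67.5 = 342.25 / 67.5 = 1369/270 ≈ 5.070370
(54 - 67.5)^2 / 67.5 = 182.25 / 67.5 = 2.7
chi2 = 602/27 ≈ 22.296296

22.2963


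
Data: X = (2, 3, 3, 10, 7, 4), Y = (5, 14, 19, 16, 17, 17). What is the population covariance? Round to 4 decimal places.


Cov = (1/n)*sum((xi-xbar)(yi-ybar))
n = 6, xbar = 29/6 ≈ 4.833333, ybar = 88/6 = 44/3 ≈ 14.666667
sum((xi-xbar)(yi-ybar)) = 92/3 ≈ 30.666667
Cov = 30.666667 / 6 = 46/9 ≈ 5.111111

5.1111


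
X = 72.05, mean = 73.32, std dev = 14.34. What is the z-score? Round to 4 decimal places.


z = (X - mu) / sigma
X - mu = 72.05 - 73.32 = -1.27
z = -1.27 / 14.34 = -127/1434 ≈ -0.088563

-0.0886


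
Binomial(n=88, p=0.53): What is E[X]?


E[X] = n*p = 88 * 0.53 = 46.64

46.64


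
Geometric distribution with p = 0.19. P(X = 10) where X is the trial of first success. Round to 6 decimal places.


P = (1-p)^(k-1) * p
(1-p)^(k-1) = 0.81^9 ≈ 0.1500946
P = 0.1500946 * 0.19 ≈ 0.02851798

0.028518


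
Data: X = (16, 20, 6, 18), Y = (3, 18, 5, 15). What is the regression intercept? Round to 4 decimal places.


a = ybar - b*xbar, where b = sum((xi-xbar)(yi-ybar)) / sum((xi-xbar)^2)
n = 4, xbar = 60/4 = 15, ybar = 41/4 = 10.25
Sxy = sum((xi-xbar)(yi-ybar)) = 93
Sxx = sum((xi-xbar)^2) = 116
b = Sxy / Sxx = 93/116 ≈ 0.801724
a = 10.25 - 0.801724 * 15 = -103/58 ≈ -1.775862

-1.7759


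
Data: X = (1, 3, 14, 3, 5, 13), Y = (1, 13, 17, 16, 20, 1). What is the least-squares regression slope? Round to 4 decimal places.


b = sum((xi-xbar)(yi-ybar)) / sum((xi-xbar)^2)
n = 6, xbar = 39/6 = 6.5, ybar = 68/6 = 34/3 ≈ 11.333333
Sxy = sum((xi-xbar)(yi-ybar)) = -3
Sxx = sum((xi-xbar)^2) = 155.5
b = Sxy / Sxx = -6/311 ≈ -0.019293

-0.0193


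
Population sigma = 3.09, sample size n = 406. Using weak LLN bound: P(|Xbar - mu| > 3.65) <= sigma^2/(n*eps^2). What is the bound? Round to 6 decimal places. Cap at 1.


bound = min(1, sigma^2/(n*eps^2))
sigma^2 = 3.09^2 = 9.5481
n*eps^2 = 406 * 3.65^2 = 406 * 13.3225 = 5408.935
sigma^2/(n*eps^2) = 9.5481 / 5408.935 ≈ 0.00176525

0.001765


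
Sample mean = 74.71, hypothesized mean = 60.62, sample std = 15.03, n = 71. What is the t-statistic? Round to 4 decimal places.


t = (xbar - mu0) / (s/sqrt(n))
xbar - mu0 = 74.71 - 60.62 = 14.09
sqrt(71) ≈ 8.42614977
s/sqrt(n) = 15.03 / 8.42614977 ≈ 1.78373283
t = 14.09 / 1.78373283 ≈ 7.899165

7.8992


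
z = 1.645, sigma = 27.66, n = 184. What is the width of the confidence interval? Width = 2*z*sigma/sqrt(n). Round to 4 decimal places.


width = 2*z*sigma/sqrt(n)
2*z*sigma = 2 * 1.645 * 27.66 = 91.0014
sqrt(184) ≈ 13.564660
width = 91.0014 / 13.564660 ≈ 6.708712

6.7087


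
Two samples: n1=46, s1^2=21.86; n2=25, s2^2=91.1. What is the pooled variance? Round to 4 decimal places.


sp^2 = ((n1-1)*s1^2 + (n2-1)*s2^2)/(n1+n2-2)
(n1-1)*s1^2 = 45 * 21.86 = 983.7
(n2-1)*s2^2 = 24 * 91.1 = 2186.4
numerator = 983.7 + 2186.4 = 3170.1
n1+n2-2 = 69
sp^2 = 3170.1 / 69 = 10567/230 ≈ 45.943478

45.9435


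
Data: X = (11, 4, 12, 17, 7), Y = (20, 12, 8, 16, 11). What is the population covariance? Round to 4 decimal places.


Cov = (1/n)*sum((xi-xbar)(yi-ybar))
n = 5, xbar = 51/5 = 10.2, ybar = 67/5 = 13.4
sum((xi-xbar)(yi-ybar)) = 29.6
Cov = 29.6 / 5 = 5.92

5.9200


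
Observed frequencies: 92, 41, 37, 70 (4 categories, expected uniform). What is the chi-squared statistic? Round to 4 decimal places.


chi2 = sum((O-E)^2/E), E = total/4
total = 240, E = 240/4 = 60
(92 - 60)^2 / 60 = 1024 / 60 = 256/15 ≈ 17.066667
(41 - 60)^2 / 60 = 361 / 60 = 361/60 ≈ 6.016667
(37 - 60)^2 / 60 = 529 / 60 = 529/60 ≈ 8.816667
(70 - 60)^2 / 60 = 100 / 60 = 5/3 ≈ 1.666667
chi2 = 1007/30 ≈ 33.566667

33.5667


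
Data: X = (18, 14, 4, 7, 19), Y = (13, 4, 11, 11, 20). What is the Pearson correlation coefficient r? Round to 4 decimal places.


r = sum((xi-xbar)(yi-ybar)) / sqrt(sum((xi-xbar)^2) * sum((yi-ybar)^2))
n = 5, xbar = 62/5 = 12.4, ybar = 59/5 = 11.8
Sxy = sum((xi-xbar)(yi-ybar)) = 59.4
Sxx = sum((xi-xbar)^2) = 177.2
Syy = sum((yi-ybar)^2) = 130.8
sqrt(Sxx*Syy) ≈ 152.242438
r = Sxy / sqrt(Sxx*Syy) = 59.4 / 152.242438 ≈ 0.390167

0.3902


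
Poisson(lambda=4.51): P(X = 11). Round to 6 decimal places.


P = e^(-lam) * lam^k / k!
e^(-4.51) ≈ 0.01099846
lam^k = 4.51^11 ≈ 15701529.542470
k! = 11! = 39916800
P = 0.01099846 * 15701529.542470 / 39916800 ≈ 0.004326

0.004326


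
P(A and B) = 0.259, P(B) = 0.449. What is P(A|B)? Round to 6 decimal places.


P(A|B) = P(A and B) / P(B) = 0.259 / 0.449 = 259/449 ≈ 0.57683742

0.576837


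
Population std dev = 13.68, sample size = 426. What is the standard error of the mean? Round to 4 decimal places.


SE = sigma / sqrt(n)
sqrt(426) ≈ 20.639767
SE = 13.68 / 20.639767 ≈ 0.662798

0.6628


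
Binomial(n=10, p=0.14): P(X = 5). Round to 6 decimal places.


P = C(n,k) * p^k * (1-p)^(n-k)
C(10,5) = 252
p^k = 0.14^5 = 0.0000537824
(1-p)^(n-k) = 0.86^5 ≈ 0.4704270
P = 252 * 0.0000537824 * 0.4704270 ≈ 0.006376

0.006376


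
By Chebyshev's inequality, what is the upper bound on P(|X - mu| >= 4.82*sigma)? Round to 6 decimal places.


P <= 1/k^2
k^2 = 4.82^2 = 23.2324
1/k^2 = 1 / 23.2324 ≈ 0.04304334

0.043043


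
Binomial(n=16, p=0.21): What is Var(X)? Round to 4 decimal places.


Var = n*p*(1-p) = 16 * 0.21 * 0.79 = 2.6544

2.6544


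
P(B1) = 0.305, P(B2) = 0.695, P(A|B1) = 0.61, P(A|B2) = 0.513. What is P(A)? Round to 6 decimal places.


P(A) = P(A|B1)*P(B1) + P(A|B2)*P(B2)
P(A|B1)*P(B1) = 0.61 * 0.305 = 0.18605
P(A|B2)*P(B2) = 0.513 * 0.695 = 0.356535
P(A) = 0.18605 + 0.356535 = 0.542585

0.542585


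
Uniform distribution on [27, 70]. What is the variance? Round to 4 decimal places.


Var = (b-a)^2 / 12
(b-a)^2 = (70 - 27)^2 = 1849
Var = 1849/12 ≈ 154.083333

154.0833


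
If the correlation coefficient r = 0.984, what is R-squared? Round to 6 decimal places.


R^2 = r^2 = (0.984)^2 = 0.968256

0.968256


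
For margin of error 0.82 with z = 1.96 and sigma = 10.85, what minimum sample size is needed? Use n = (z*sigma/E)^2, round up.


z*sigma/E = 1.96 * 10.85 / 0.82 = 10633/410 ≈ 25.934146
(z*sigma/E)^2 ≈ 672.579946
round up: n = 673

673


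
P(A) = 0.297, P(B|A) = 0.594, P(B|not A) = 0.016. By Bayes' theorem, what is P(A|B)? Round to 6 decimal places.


P(A|B) = P(B|A)*P(A) / P(B), P(B) = P(B|A)*P(A) + P(B|not A)*P(not A)
P(B|A)*P(A) = 0.594 * 0.297 = 0.176418
P(B|not A)*P(not A) = 0.016 * 0.703 = 0.011248
P(B) = 0.176418 + 0.011248 = 0.187666
P(A|B) = 0.176418 / 0.187666 ≈ 0.94006373

0.940064


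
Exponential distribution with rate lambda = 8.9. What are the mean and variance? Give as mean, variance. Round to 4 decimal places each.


mean = 1/lam, var = 1/lam^2
mean = 1 / 8.9 = 10/89 ≈ 0.112360
lam^2 = 8.9^2 = 79.21
var = 1 / 79.21 = 100/7921 ≈ 0.012625

0.1124, 0.0126


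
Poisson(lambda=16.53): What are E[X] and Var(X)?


E[X] = Var(X) = lambda = 16.53

16.53, 16.53


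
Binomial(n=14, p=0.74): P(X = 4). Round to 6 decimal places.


P = C(n,k) * p^k * (1-p)^(n-k)
C(14,4) = 1001
p^k = 0.74^4 ≈ 0.2998658
(1-p)^(n-k) = 0.26^10 ≈ 0.000001411671
P = 1001 * 0.2998658 * 0.000001411671 ≈ 0.000424

0.000424


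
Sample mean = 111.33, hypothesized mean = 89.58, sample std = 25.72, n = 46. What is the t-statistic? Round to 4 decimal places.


t = (xbar - mu0) / (s/sqrt(n))
xbar - mu0 = 111.33 - 89.58 = 21.75
sqrt(46) ≈ 6.78232998
s/sqrt(n) = 25.72 / 6.78232998 ≈ 3.79220711
t = 21.75 / 3.79220711 ≈ 5.735446

5.7354


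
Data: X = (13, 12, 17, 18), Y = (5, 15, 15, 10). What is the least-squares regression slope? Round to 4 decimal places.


b = sum((xi-xbar)(yi-ybar)) / sum((xi-xbar)^2)
n = 4, xbar = 60/4 = 15, ybar = 45/4 = 11.25
Sxy = sum((xi-xbar)(yi-ybar)) = 5
Sxx = sum((xi-xbar)^2) = 26
b = Sxy / Sxx = 5/26 ≈ 0.192308

0.1923


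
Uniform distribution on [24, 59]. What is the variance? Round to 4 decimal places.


Var = (b-a)^2 / 12
(b-a)^2 = (59 - 24)^2 = 1225
Var = 1225/12 ≈ 102.083333

102.0833


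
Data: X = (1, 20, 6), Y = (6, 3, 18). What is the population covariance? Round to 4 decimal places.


Cov = (1/n)*sum((xi-xbar)(yi-ybar))
n = 3, xbar = 27/3 = 9, ybar = 27/3 = 9
sum((xi-xbar)(yi-ybar)) = -69
Cov = -69 / 3 = -23

-23.0000


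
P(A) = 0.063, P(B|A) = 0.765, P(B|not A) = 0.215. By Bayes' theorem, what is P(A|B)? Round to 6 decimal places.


P(A|B) = P(B|A)*P(A) / P(B), P(B) = P(B|A)*P(A) + P(B|not A)*P(not A)
P(B|A)*P(A) = 0.765 * 0.063 = 0.048195
P(B|not A)*P(not A) = 0.215 * 0.937 = 0.201455
P(B) = 0.048195 + 0.201455 = 0.24965
P(A|B) = 0.048195 / 0.24965 ≈ 0.19305027

0.193050


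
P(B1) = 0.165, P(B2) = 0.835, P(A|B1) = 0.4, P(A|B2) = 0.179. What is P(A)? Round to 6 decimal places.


P(A) = P(A|B1)*P(B1) + P(A|B2)*P(B2)
P(A|B1)*P(B1) = 0.4 * 0.165 = 0.066
P(A|B2)*P(B2) = 0.179 * 0.835 = 0.149465
P(A) = 0.066 + 0.149465 = 0.215465

0.215465


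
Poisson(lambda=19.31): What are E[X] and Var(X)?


E[X] = Var(X) = lambda = 19.31

19.31, 19.31


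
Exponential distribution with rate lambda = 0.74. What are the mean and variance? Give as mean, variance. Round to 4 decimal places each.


mean = 1/lam, var = 1/lam^2
mean = 1 / 0.74 = 50/37 ≈ 1.351351
lam^2 = 0.74^2 = 0.5476
var = 1 / 0.5476 = 2500/1369 ≈ 1.826150

1.3514, 1.8262


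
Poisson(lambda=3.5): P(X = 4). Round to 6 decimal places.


P = e^(-lam) * lam^k / k!
e^(-3.5) ≈ 0.03019738
lam^k = 3.5^4 = 150.0625
k! = 4! = 24
P = 0.03019738 * 150.0625 / 24 ≈ 0.188812

0.188812


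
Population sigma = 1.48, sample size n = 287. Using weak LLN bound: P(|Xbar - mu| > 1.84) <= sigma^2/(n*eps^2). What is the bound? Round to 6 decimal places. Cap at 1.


bound = min(1, sigma^2/(n*eps^2))
sigma^2 = 1.48^2 = 2.1904
n*eps^2 = 287 * 1.84^2 = 287 * 3.3856 = 971.6672
sigma^2/(n*eps^2) = 2.1904 / 971.6672 ≈ 0.00225427

0.002254


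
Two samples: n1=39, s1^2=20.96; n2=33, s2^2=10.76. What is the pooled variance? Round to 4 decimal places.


sp^2 = ((n1-1)*s1^2 + (n2-1)*s2^2)/(n1+n2-2)
(n1-1)*s1^2 = 38 * 20.96 = 796.48
(n2-1)*s2^2 = 32 * 10.76 = 344.32
numerator = 796.48 + 344.32 = 1140.8
n1+n2-2 = 70
sp^2 = 1140.8 / 70 = 2852/175 ≈ 16.297143

16.2971


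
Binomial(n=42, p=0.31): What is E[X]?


E[X] = n*p = 42 * 0.31 = 13.02

13.02


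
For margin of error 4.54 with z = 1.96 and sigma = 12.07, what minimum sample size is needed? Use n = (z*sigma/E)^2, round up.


z*sigma/E = 1.96 * 12.07 / 4.54 ≈ 5.210837
(z*sigma/E)^2 ≈ 27.152822
round up: n = 28

28


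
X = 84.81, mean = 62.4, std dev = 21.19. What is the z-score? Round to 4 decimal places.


z = (X - mu) / sigma
X - mu = 84.81 - 62.4 = 22.41
z = 22.41 / 21.19 = 2241/2119 ≈ 1.057574

1.0576


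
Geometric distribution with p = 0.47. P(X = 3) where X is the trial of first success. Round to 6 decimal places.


P = (1-p)^(k-1) * p
(1-p)^(k-1) = 0.53^2 = 0.2809
P = 0.2809 * 0.47 = 0.132023

0.132023


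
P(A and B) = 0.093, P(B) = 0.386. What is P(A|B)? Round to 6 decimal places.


P(A|B) = P(A and B) / P(B) = 0.093 / 0.386 = 93/386 ≈ 0.24093264

0.240933


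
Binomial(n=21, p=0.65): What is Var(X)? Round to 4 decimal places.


Var = n*p*(1-p) = 21 * 0.65 * 0.35 = 4.7775

4.7775


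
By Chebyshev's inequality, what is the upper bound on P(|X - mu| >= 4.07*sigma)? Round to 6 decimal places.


P <= 1/k^2
k^2 = 4.07^2 = 16.5649
1/k^2 = 1 / 16.5649 ≈ 0.06036861

0.060369


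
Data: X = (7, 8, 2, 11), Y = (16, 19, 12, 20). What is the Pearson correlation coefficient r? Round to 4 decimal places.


r = sum((xi-xbar)(yi-ybar)) / sqrt(sum((xi-xbar)^2) * sum((yi-ybar)^2))
n = 4, xbar = 28/4 = 7, ybar = 67/4 = 16.75
Sxy = sum((xi-xbar)(yi-ybar)) = 39
Sxx = sum((xi-xbar)^2) = 42
Syy = sum((yi-ybar)^2) = 38.75
sqrt(Sxx*Syy) ≈ 40.342286
r = Sxy / sqrt(Sxx*Syy) = 39 / 40.342286 ≈ 0.966728

0.9667


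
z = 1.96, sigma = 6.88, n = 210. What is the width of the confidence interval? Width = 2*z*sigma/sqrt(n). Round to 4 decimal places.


width = 2*z*sigma/sqrt(n)
2*z*sigma = 2 * 1.96 * 6.88 = 26.9696
sqrt(210) ≈ 14.491377
width = 26.9696 / 14.491377 ≈ 1.861079

1.8611


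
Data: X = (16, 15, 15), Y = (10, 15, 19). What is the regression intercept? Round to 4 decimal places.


a = ybar - b*xbar, where b = sum((xi-xbar)(yi-ybar)) / sum((xi-xbar)^2)
n = 3, xbar = 46/3 ≈ 15.333333, ybar = 44/3 ≈ 14.666667
Sxy = sum((xi-xbar)(yi-ybar)) = -14/3 ≈ -4.666667
Sxx = sum((xi-xbar)^2) = 2/3 ≈ 0.666667
b = Sxy / Sxx = -7
a = 14.666667 - (-7) * 15.333333 = 122

122.0000


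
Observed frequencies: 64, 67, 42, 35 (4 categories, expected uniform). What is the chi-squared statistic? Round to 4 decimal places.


chi2 = sum((O-E)^2/E), E = total/4
total = 208, E = 208/4 = 52
(64 - 52)^2 / 52 = 144 / 52 = 36/13 ≈ 2.769231
(67 - 52)^2 / 52 = 225 / 52 = 225/52 ≈ 4.326923
(42 - 52)^2 / 52 = 100 / 52 = 25/13 ≈ 1.923077
(35 - 52)^2 / 52 = 289 / 52 = 289/52 ≈ 5.557692
chi2 = 379/26 ≈ 14.576923

14.5769


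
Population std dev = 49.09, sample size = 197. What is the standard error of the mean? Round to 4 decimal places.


SE = sigma / sqrt(n)
sqrt(197) ≈ 14.035669
SE = 49.09 / 14.035669 ≈ 3.497518

3.4975


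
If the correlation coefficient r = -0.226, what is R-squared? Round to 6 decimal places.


R^2 = r^2 = (-0.226)^2 = 0.051076

0.051076


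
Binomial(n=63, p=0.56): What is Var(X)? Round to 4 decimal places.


Var = n*p*(1-p) = 63 * 0.56 * 0.44 = 15.5232

15.5232


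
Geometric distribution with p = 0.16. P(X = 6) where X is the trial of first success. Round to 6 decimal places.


P = (1-p)^(k-1) * p
(1-p)^(k-1) = 0.84^5 ≈ 0.4182119
P = 0.4182119 * 0.16 ≈ 0.06691391

0.066914


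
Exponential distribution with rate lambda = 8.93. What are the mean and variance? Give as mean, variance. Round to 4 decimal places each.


mean = 1/lam, var = 1/lam^2
mean = 1 / 8.93 = 100/893 ≈ 0.111982
lam^2 = 8.93^2 = 79.7449
var = 1 / 79.7449 ≈ 0.012540

0.1120, 0.0125


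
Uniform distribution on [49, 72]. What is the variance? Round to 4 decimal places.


Var = (b-a)^2 / 12
(b-a)^2 = (72 - 49)^2 = 529
Var = 529/12 ≈ 44.083333

44.0833


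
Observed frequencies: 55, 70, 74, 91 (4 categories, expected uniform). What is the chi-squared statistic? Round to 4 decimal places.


chi2 = sum((O-E)^2/E), E = total/4
total = 290, E = 290/4 = 72.5
(55 - 72.5)^2 / 72.5 = 306.25 / 72.5 = 245/58 ≈ 4.224138
(70 - 72.5)^2 / 72.5 = 6.25 / 72.5 = 5/58 ≈ 0.086207
(74 - 72.5)^2 / 72.5 = 2.25 / 72.5 = 9/290 ≈ 0.031034
(91 - 72.5)^2 / 72.5 = 342.25 / 72.5 = 1369/290 ≈ 4.720690
chi2 = 1314/145 ≈ 9.062069

9.0621


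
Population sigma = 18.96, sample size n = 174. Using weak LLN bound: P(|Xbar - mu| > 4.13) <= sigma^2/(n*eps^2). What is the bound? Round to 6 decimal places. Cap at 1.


bound = min(1, sigma^2/(n*eps^2))
sigma^2 = 18.96^2 = 359.4816
n*eps^2 = 174 * 4.13^2 = 174 * 17.0569 = 2967.9006
sigma^2/(n*eps^2) = 359.4816 / 2967.9006 ≈ 0.12112319

0.121123


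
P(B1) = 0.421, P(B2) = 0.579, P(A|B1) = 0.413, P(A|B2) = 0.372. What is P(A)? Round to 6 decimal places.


P(A) = P(A|B1)*P(B1) + P(A|B2)*P(B2)
P(A|B1)*P(B1) = 0.413 * 0.421 = 0.173873
P(A|B2)*P(B2) = 0.372 * 0.579 = 0.215388
P(A) = 0.173873 + 0.215388 = 0.389261

0.389261


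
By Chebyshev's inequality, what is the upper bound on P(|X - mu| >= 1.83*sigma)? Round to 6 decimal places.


P <= 1/k^2
k^2 = 1.83^2 = 3.3489
1/k^2 = 1 / 3.3489 ≈ 0.29860551

0.298606


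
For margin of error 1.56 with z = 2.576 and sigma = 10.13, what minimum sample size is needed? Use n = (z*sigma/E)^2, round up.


z*sigma/E = 2.576 * 10.13 / 1.56 = 163093/9750 ≈ 16.727487
(z*sigma/E)^2 ≈ 279.808827
round up: n = 280

280


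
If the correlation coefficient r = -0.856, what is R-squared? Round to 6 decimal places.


R^2 = r^2 = (-0.856)^2 = 0.732736

0.732736


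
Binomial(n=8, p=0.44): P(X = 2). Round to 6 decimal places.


P = C(n,k) * p^k * (1-p)^(n-k)
C(8,2) = 28
p^k = 0.44^2 = 0.1936
(1-p)^(n-k) = 0.56^6 ≈ 0.03084098
P = 28 * 0.1936 * 0.03084098 ≈ 0.167183

0.167183


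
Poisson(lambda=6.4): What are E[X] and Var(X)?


E[X] = Var(X) = lambda = 6.4

6.4, 6.4


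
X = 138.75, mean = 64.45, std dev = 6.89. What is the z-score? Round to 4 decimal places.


z = (X - mu) / sigma
X - mu = 138.75 - 64.45 = 74.3
z = 74.3 / 6.89 = 7430/689 ≈ 10.783745

10.7837


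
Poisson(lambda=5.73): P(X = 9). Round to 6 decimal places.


P = e^(-lam) * lam^k / k!
e^(-5.73) ≈ 0.003247077
lam^k = 5.73^9 ≈ 6658732.949137
k! = 9! = 362880
P = 0.003247077 * 6658732.949137 / 362880 ≈ 0.059583

0.059583


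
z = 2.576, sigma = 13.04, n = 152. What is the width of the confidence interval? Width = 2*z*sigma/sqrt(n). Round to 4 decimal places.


width = 2*z*sigma/sqrt(n)
2*z*sigma = 2 * 2.576 * 13.04 = 67.18208
sqrt(152) ≈ 12.328828
width = 67.18208 / 12.328828 ≈ 5.449186

5.4492


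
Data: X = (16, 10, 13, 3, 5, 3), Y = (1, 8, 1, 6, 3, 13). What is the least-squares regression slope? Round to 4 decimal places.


b = sum((xi-xbar)(yi-ybar)) / sum((xi-xbar)^2)
n = 6, xbar = 50/6 = 25/3 ≈ 8.333333, ybar = 32/6 = 16/3 ≈ 5.333333
Sxy = sum((xi-xbar)(yi-ybar)) = -257/3 ≈ -85.666667
Sxx = sum((xi-xbar)^2) = 454/3 ≈ 151.333333
b = Sxy / Sxx = -257/454 ≈ -0.566079

-0.5661


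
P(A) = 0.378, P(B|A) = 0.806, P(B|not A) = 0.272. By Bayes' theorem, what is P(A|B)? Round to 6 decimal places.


P(A|B) = P(B|A)*P(A) / P(B), P(B) = P(B|A)*P(A) + P(B|not A)*P(not A)
P(B|A)*P(A) = 0.806 * 0.378 = 0.304668
P(B|not A)*P(not A) = 0.272 * 0.622 = 0.169184
P(B) = 0.304668 + 0.169184 = 0.473852
P(A|B) = 0.304668 / 0.473852 ≈ 0.64296025

0.642960


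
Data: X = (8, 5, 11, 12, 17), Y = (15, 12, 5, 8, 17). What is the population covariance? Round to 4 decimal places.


Cov = (1/n)*sum((xi-xbar)(yi-ybar))
n = 5, xbar = 53/5 = 10.6, ybar = 57/5 = 11.4
sum((xi-xbar)(yi-ybar)) = 15.8
Cov = 15.8 / 5 = 3.16

3.1600


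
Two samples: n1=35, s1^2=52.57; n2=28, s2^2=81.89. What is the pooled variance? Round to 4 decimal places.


sp^2 = ((n1-1)*s1^2 + (n2-1)*s2^2)/(n1+n2-2)
(n1-1)*s1^2 = 34 * 52.57 = 1787.38
(n2-1)*s2^2 = 27 * 81.89 = 2211.03
numerator = 1787.38 + 2211.03 = 3998.41
n1+n2-2 = 61
sp^2 = 3998.41 / 61 = 399841/6100 ≈ 65.547705

65.5477


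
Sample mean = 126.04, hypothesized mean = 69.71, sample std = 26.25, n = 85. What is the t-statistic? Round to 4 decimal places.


t = (xbar - mu0) / (s/sqrt(n))
xbar - mu0 = 126.04 - 69.71 = 56.33
sqrt(85) ≈ 9.21954446
s/sqrt(n) = 26.25 / 9.21954446 ≈ 2.84721226
t = 56.33 / 2.84721226 ≈ 19.784264

19.7843


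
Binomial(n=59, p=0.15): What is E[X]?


E[X] = n*p = 59 * 0.15 = 8.85

8.85


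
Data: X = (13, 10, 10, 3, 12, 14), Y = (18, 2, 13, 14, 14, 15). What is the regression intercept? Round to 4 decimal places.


a = ybar - b*xbar, where b = sum((xi-xbar)(yi-ybar)) / sum((xi-xbar)^2)
n = 6, xbar = 62/6 = 31/3 ≈ 10.333333, ybar = 76/6 = 38/3 ≈ 12.666667
Sxy = sum((xi-xbar)(yi-ybar)) = 56/3 ≈ 18.666667
Sxx = sum((xi-xbar)^2) = 232/3 ≈ 77.333333
b = Sxy / Sxx = 7/29 ≈ 0.241379
a = 12.666667 - 0.241379 * 10.333333 = 295/29 ≈ 10.172414

10.1724


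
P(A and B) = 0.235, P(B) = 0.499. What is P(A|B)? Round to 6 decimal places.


P(A|B) = P(A and B) / P(B) = 0.235 / 0.499 = 235/499 ≈ 0.47094188

0.470942


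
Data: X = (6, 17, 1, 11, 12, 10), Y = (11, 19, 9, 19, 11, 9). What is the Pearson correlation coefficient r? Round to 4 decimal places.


r = sum((xi-xbar)(yi-ybar)) / sqrt(sum((xi-xbar)^2) * sum((yi-ybar)^2))
n = 6, xbar = 57/6 = 9.5, ybar = 78/6 = 13
Sxy = sum((xi-xbar)(yi-ybar)) = 88
Sxx = sum((xi-xbar)^2) = 149.5
Syy = sum((yi-ybar)^2) = 112
sqrt(Sxx*Syy) ≈ 129.398609
r = Sxy / sqrt(Sxx*Syy) = 88 / 129.398609 ≈ 0.680069

0.6801


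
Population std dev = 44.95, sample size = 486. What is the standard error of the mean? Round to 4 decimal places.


SE = sigma / sqrt(n)
sqrt(486) ≈ 22.045408
SE = 44.95 / 22.045408 ≈ 2.038973

2.0390


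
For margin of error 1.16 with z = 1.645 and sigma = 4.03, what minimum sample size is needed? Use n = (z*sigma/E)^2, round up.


z*sigma/E = 1.645 * 4.03 / 1.16 ≈ 5.714957
(z*sigma/E)^2 ≈ 32.660732
round up: n = 33

33


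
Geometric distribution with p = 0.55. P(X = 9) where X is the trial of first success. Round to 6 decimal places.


P = (1-p)^(k-1) * p
(1-p)^(k-1) = 0.45^8 ≈ 0.001681513
P = 0.001681513 * 0.55 ≈ 0.0009248319

0.000925


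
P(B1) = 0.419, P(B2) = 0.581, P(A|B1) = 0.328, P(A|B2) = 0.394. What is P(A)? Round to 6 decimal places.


P(A) = P(A|B1)*P(B1) + P(A|B2)*P(B2)
P(A|B1)*P(B1) = 0.328 * 0.419 = 0.137432
P(A|B2)*P(B2) = 0.394 * 0.581 = 0.228914
P(A) = 0.137432 + 0.228914 = 0.366346

0.366346


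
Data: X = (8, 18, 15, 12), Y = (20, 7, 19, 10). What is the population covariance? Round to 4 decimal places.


Cov = (1/n)*sum((xi-xbar)(yi-ybar))
n = 4, xbar = 53/4 = 13.25, ybar = 56/4 = 14
sum((xi-xbar)(yi-ybar)) = -51
Cov = -51 / 4 = -12.75

-12.7500


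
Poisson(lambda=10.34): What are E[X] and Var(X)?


E[X] = Var(X) = lambda = 10.34

10.34, 10.34


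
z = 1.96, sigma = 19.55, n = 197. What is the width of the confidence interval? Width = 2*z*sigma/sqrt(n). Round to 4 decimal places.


width = 2*z*sigma/sqrt(n)
2*z*sigma = 2 * 1.96 * 19.55 = 76.636
sqrt(197) ≈ 14.035669
width = 76.636 / 14.035669 ≈ 5.460089

5.4601


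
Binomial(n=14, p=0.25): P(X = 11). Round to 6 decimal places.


P = C(n,k) * p^k * (1-p)^(n-k)
C(14,11) = 364
p^k = 0.25^11 ≈ 0.0000002384186
(1-p)^(n-k) = 0.75^3 = 0.421875
P = 364 * 0.0000002384186 * 0.421875 ≈ 0.000037

0.000037


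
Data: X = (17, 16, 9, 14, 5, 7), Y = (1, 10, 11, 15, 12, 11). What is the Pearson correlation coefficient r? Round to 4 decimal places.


r = sum((xi-xbar)(yi-ybar)) / sqrt(sum((xi-xbar)^2) * sum((yi-ybar)^2))
n = 6, xbar = 68/6 = 34/3 ≈ 11.333333, ybar = 60/6 = 10
Sxy = sum((xi-xbar)(yi-ybar)) = -57
Sxx = sum((xi-xbar)^2) = 376/3 ≈ 125.333333
Syy = sum((yi-ybar)^2) = 112
sqrt(Sxx*Syy) ≈ 118.479253
r = Sxy / sqrt(Sxx*Syy) = -57 / 118.479253 ≈ -0.481097

-0.4811


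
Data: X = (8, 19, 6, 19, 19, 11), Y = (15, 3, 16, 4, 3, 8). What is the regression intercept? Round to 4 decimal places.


a = ybar - b*xbar, where b = sum((xi-xbar)(yi-ybar)) / sum((xi-xbar)^2)
n = 6, xbar = 82/6 = 41/3 ≈ 13.666667, ybar = 49/6 ≈ 8.166667
Sxy = sum((xi-xbar)(yi-ybar)) = -527/3 ≈ -175.666667
Sxx = sum((xi-xbar)^2) = 550/3 ≈ 183.333333
b = Sxy / Sxx = -527/550 ≈ -0.958182
a = 8.166667 - (-0.958182) * 13.666667 = 5847/275 ≈ 21.261818

21.2618


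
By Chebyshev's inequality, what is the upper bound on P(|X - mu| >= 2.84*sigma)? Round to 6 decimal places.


P <= 1/k^2
k^2 = 2.84^2 = 8.0656
1/k^2 = 1 / 8.0656 = 625/5041 ≈ 0.12398334

0.123983


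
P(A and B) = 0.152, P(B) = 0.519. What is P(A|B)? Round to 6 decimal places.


P(A|B) = P(A and B) / P(B) = 0.152 / 0.519 = 152/519 ≈ 0.29287091

0.292871


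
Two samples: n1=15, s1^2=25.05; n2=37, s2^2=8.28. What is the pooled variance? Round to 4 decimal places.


sp^2 = ((n1-1)*s1^2 + (n2-1)*s2^2)/(n1+n2-2)
(n1-1)*s1^2 = 14 * 25.05 = 350.7
(n2-1)*s2^2 = 36 * 8.28 = 298.08
numerator = 350.7 + 298.08 = 648.78
n1+n2-2 = 50
sp^2 = 648.78 / 50 = 12.9756

12.9756


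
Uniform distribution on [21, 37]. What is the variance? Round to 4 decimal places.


Var = (b-a)^2 / 12
(b-a)^2 = (37 - 21)^2 = 256
Var = 256/12 ≈ 21.333333

21.3333


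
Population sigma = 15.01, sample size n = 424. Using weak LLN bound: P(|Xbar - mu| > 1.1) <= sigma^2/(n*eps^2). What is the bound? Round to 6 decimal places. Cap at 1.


bound = min(1, sigma^2/(n*eps^2))
sigma^2 = 15.01^2 = 225.3001
n*eps^2 = 424 * 1.1^2 = 424 * 1.21 = 513.04
sigma^2/(n*eps^2) = 225.3001 / 513.04 ≈ 0.43914724

0.439147


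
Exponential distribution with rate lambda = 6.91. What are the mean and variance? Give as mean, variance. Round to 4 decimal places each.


mean = 1/lam, var = 1/lam^2
mean = 1 / 6.91 = 100/691 ≈ 0.144718
lam^2 = 6.91^2 = 47.7481
var = 1 / 47.7481 ≈ 0.020943

0.1447, 0.0209


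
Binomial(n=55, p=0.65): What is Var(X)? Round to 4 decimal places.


Var = n*p*(1-p) = 55 * 0.65 * 0.35 = 12.5125

12.5125


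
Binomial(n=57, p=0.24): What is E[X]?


E[X] = n*p = 57 * 0.24 = 13.68

13.68


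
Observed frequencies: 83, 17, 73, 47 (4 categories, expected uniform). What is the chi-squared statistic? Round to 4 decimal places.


chi2 = sum((O-E)^2/E), E = total/4
total = 220, E = 220/4 = 55
(83 - 55)^2 / 55 = 784 / 55 = 784/55 ≈ 14.254545
(17 - 55)^2 / 55 = 1444 / 55 = 1444/55 ≈ 26.254545
(73 - 55)^2 / 55 = 324 / 55 = 324/55 ≈ 5.890909
(47 - 55)^2 / 55 = 64 / 55 = 64/55 ≈ 1.163636
chi2 = 2616/55 ≈ 47.563636

47.5636


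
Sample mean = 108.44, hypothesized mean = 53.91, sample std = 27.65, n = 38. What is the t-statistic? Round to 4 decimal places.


t = (xbar - mu0) / (s/sqrt(n))
xbar - mu0 = 108.44 - 53.91 = 54.53
sqrt(38) ≈ 6.16441400
s/sqrt(n) = 27.65 / 6.16441400 ≈ 4.48542229
t = 54.53 / 4.48542229 ≈ 12.157161

12.1572


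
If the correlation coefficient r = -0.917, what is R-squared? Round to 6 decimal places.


R^2 = r^2 = (-0.917)^2 = 0.840889

0.840889


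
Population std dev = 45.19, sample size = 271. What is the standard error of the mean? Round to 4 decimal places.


SE = sigma / sqrt(n)
sqrt(271) ≈ 16.462078
SE = 45.19 / 16.462078 ≈ 2.745097

2.7451


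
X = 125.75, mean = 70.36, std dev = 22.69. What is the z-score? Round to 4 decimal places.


z = (X - mu) / sigma
X - mu = 125.75 - 70.36 = 55.39
z = 55.39 / 22.69 = 5539/2269 ≈ 2.441164

2.4412


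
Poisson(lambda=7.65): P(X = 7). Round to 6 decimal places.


P = e^(-lam) * lam^k / k!
e^(-7.65) ≈ 0.0004760441
lam^k = 7.65^7 ≈ 1533310.275359
k! = 7! = 5040
P = 0.0004760441 * 1533310.275359 / 5040 ≈ 0.144826

0.144826


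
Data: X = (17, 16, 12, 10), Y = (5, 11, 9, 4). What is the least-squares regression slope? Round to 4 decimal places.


b = sum((xi-xbar)(yi-ybar)) / sum((xi-xbar)^2)
n = 4, xbar = 55/4 = 13.75, ybar = 29/4 = 7.25
Sxy = sum((xi-xbar)(yi-ybar)) = 10.25
Sxx = sum((xi-xbar)^2) = 32.75
b = Sxy / Sxx = 41/131 ≈ 0.312977

0.3130


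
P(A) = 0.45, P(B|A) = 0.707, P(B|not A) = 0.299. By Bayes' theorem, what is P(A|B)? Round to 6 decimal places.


P(A|B) = P(B|A)*P(A) / P(B), P(B) = P(B|A)*P(A) + P(B|not A)*P(not A)
P(B|A)*P(A) = 0.707 * 0.45 = 0.31815
P(B|not A)*P(not A) = 0.299 * 0.55 = 0.16445
P(B) = 0.31815 + 0.16445 = 0.4826
P(A|B) = 0.31815 / 0.4826 = 6363/9652 ≈ 0.65924161

0.659242


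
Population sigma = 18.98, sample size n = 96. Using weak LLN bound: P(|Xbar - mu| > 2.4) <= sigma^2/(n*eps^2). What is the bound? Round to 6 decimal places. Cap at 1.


bound = min(1, sigma^2/(n*eps^2))
sigma^2 = 18.98^2 = 360.2404
n*eps^2 = 96 * 2.4^2 = 96 * 5.76 = 552.96
sigma^2/(n*eps^2) = 360.2404 / 552.96 ≈ 0.65147642

0.651476


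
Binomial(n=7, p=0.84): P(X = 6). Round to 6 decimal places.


P = C(n,k) * p^k * (1-p)^(n-k)
C(7,6) = 7
p^k = 0.84^6 ≈ 0.3512980
(1-p)^(n-k) = 0.16^1 = 0.16
P = 7 * 0.3512980 * 0.16 ≈ 0.393454

0.393454


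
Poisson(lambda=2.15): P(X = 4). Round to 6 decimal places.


P = e^(-lam) * lam^k / k!
e^(-2.15) ≈ 0.1164842
lam^k = 2.15^4 ≈ 21.367506
k! = 4! = 24
P = 0.1164842 * 21.367506 / 24 ≈ 0.103707

0.103707


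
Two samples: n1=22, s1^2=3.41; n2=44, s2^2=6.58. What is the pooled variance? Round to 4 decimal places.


sp^2 = ((n1-1)*s1^2 + (n2-1)*s2^2)/(n1+n2-2)
(n1-1)*s1^2 = 21 * 3.41 = 71.61
(n2-1)*s2^2 = 43 * 6.58 = 282.94
numerator = 71.61 + 282.94 = 354.55
n1+n2-2 = 64
sp^2 = 354.55 / 64 = 7091/1280 ≈ 5.539844

5.5398


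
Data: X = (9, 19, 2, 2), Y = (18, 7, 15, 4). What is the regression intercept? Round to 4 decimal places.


a = ybar - b*xbar, where b = sum((xi-xbar)(yi-ybar)) / sum((xi-xbar)^2)
n = 4, xbar = 32/4 = 8, ybar = 44/4 = 11
Sxy = sum((xi-xbar)(yi-ybar)) = -19
Sxx = sum((xi-xbar)^2) = 194
b = Sxy / Sxx = -19/194 ≈ -0.097938
a = 11 - (-0.097938) * 8 = 1143/97 ≈ 11.783505

11.7835


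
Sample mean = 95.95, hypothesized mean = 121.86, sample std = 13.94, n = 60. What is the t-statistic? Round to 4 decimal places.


t = (xbar - mu0) / (s/sqrt(n))
xbar - mu0 = 95.95 - 121.86 = -25.91
sqrt(60) ≈ 7.74596669
s/sqrt(n) = 13.94 / 7.74596669 ≈ 1.79964626
t = -25.91 / 1.79964626 ≈ -14.397274

-14.3973


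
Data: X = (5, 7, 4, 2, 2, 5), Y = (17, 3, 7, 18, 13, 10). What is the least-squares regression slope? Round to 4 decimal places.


b = sum((xi-xbar)(yi-ybar)) / sum((xi-xbar)^2)
n = 6, xbar = 25/6 ≈ 4.166667, ybar = 68/6 = 34/3 ≈ 11.333333
Sxy = sum((xi-xbar)(yi-ybar)) = -112/3 ≈ -37.333333
Sxx = sum((xi-xbar)^2) = 113/6 ≈ 18.833333
b = Sxy / Sxx = -224/113 ≈ -1.982301

-1.9823


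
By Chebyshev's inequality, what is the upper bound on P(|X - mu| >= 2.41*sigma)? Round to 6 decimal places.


P <= 1/k^2
k^2 = 2.41^2 = 5.8081
1/k^2 = 1 / 5.8081 ≈ 0.17217334

0.172173


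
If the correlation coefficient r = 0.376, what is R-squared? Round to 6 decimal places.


R^2 = r^2 = (0.376)^2 = 0.141376

0.141376


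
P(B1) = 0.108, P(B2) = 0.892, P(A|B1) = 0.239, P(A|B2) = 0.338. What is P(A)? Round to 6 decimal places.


P(A) = P(A|B1)*P(B1) + P(A|B2)*P(B2)
P(A|B1)*P(B1) = 0.239 * 0.108 = 0.025812
P(A|B2)*P(B2) = 0.338 * 0.892 = 0.301496
P(A) = 0.025812 + 0.301496 = 0.327308

0.327308


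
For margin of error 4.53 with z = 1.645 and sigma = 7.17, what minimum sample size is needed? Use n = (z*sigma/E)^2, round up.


z*sigma/E = 1.645 * 7.17 / 4.53 ≈ 2.603675
(z*sigma/E)^2 ≈ 6.779126
round up: n = 7

7


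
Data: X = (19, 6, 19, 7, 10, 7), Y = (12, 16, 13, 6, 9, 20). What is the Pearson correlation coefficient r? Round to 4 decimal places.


r = sum((xi-xbar)(yi-ybar)) / sqrt(sum((xi-xbar)^2) * sum((yi-ybar)^2))
n = 6, xbar = 68/6 = 34/3 ≈ 11.333333, ybar = 76/6 = 38/3 ≈ 12.666667
Sxy = sum((xi-xbar)(yi-ybar)) = -55/3 ≈ -18.333333
Sxx = sum((xi-xbar)^2) = 556/3 ≈ 185.333333
Syy = sum((yi-ybar)^2) = 370/3 ≈ 123.333333
sqrt(Sxx*Syy) ≈ 151.187889
r = Sxy / sqrt(Sxx*Syy) = -18.333333 / 151.187889 ≈ -0.121262

-0.1213


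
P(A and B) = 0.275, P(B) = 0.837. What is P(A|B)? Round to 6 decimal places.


P(A|B) = P(A and B) / P(B) = 0.275 / 0.837 = 275/837 ≈ 0.32855436

0.328554


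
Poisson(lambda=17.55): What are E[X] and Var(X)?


E[X] = Var(X) = lambda = 17.55

17.55, 17.55


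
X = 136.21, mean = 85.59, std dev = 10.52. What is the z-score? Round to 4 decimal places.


z = (X - mu) / sigma
X - mu = 136.21 - 85.59 = 50.62
z = 50.62 / 10.52 = 2531/526 ≈ 4.811787

4.8118


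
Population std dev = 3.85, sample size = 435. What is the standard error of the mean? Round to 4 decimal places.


SE = sigma / sqrt(n)
sqrt(435) ≈ 20.856654
SE = 3.85 / 20.856654 ≈ 0.184593

0.1846


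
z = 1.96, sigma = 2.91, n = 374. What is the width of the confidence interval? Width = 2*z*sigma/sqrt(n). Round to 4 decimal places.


width = 2*z*sigma/sqrt(n)
2*z*sigma = 2 * 1.96 * 2.91 = 11.4072
sqrt(374) ≈ 19.339080
width = 11.4072 / 19.339080 ≈ 0.589852

0.5899


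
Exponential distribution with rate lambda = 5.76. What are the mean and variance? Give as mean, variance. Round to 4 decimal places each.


mean = 1/lam, var = 1/lam^2
mean = 1 / 5.76 = 25/144 ≈ 0.173611
lam^2 = 5.76^2 = 33.1776
var = 1 / 33.1776 ≈ 0.030141

0.1736, 0.0301


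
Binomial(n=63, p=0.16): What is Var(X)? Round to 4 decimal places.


Var = n*p*(1-p) = 63 * 0.16 * 0.84 = 8.4672

8.4672


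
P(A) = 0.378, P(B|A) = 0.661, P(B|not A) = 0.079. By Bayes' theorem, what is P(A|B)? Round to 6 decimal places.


P(A|B) = P(B|A)*P(A) / P(B), P(B) = P(B|A)*P(A) + P(B|not A)*P(not A)
P(B|A)*P(A) = 0.661 * 0.378 = 0.249858
P(B|not A)*P(not A) = 0.079 * 0.622 = 0.049138
P(B) = 0.249858 + 0.049138 = 0.298996
P(A|B) = 0.249858 / 0.298996 ≈ 0.83565666

0.835657


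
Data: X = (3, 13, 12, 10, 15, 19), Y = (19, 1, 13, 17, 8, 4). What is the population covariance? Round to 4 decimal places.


Cov = (1/n)*sum((xi-xbar)(yi-ybar))
n = 6, xbar = 72/6 = 12, ybar = 62/6 = 31/3 ≈ 10.333333
sum((xi-xbar)(yi-ybar)) = -152
Cov = -152 / 6 = -76/3 ≈ -25.333333

-25.3333


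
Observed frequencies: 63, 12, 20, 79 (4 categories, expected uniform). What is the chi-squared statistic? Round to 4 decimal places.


chi2 = sum((O-E)^2/E), E = total/4
total = 174, E = 174/4 = 43.5
(63 - 43.5)^2 / 43.5 = 380.25 / 43.5 = 507/58 ≈ 8.741379
(12 - 43.5)^2 / 43.5 = 992.25 / 43.5 = 1323/58 ≈ 22.810345
(20 - 43.5)^2 / 43.5 = 552.25 / 43.5 = 2209/174 ≈ 12.695402
(79 - 43.5)^2 / 43.5 = 1260.25 / 43.5 = 5041/174 ≈ 28.971264
chi2 = 6370/87 ≈ 73.218391

73.2184


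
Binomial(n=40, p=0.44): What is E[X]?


E[X] = n*p = 40 * 0.44 = 17.6

17.6


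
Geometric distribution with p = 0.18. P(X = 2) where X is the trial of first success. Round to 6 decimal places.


P = (1-p)^(k-1) * p
(1-p)^(k-1) = 0.82^1 = 0.82
P = 0.82 * 0.18 = 0.1476

0.147600


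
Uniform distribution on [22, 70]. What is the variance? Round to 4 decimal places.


Var = (b-a)^2 / 12
(b-a)^2 = (70 - 22)^2 = 2304
Var = 2304/12 = 192

192.0000


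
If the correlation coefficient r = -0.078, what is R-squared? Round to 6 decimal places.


R^2 = r^2 = (-0.078)^2 = 0.006084

0.006084


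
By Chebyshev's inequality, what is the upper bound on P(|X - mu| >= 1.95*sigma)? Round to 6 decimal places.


P <= 1/k^2
k^2 = 1.95^2 = 3.8025
1/k^2 = 1 / 3.8025 = 400/1521 ≈ 0.26298488

0.262985


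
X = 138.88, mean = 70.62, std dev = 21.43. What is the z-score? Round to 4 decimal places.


z = (X - mu) / sigma
X - mu = 138.88 - 70.62 = 68.26
z = 68.26 / 21.43 = 6826/2143 ≈ 3.185254

3.1853


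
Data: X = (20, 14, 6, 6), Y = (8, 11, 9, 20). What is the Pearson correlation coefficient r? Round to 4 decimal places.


r = sum((xi-xbar)(yi-ybar)) / sqrt(sum((xi-xbar)^2) * sum((yi-ybar)^2))
n = 4, xbar = 46/4 = 11.5, ybar = 48/4 = 12
Sxy = sum((xi-xbar)(yi-ybar)) = -64
Sxx = sum((xi-xbar)^2) = 139
Syy = sum((yi-ybar)^2) = 90
sqrt(Sxx*Syy) ≈ 111.848111
r = Sxy / sqrt(Sxx*Syy) = -64 / 111.848111 ≈ -0.572205

-0.5722


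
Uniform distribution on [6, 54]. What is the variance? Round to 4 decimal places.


Var = (b-a)^2 / 12
(b-a)^2 = (54 - 6)^2 = 2304
Var = 2304/12 = 192

192.0000


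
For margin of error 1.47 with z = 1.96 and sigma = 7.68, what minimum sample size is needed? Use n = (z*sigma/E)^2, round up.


z*sigma/E = 1.96 * 7.68 / 1.47 = 10.24
(z*sigma/E)^2 = 104.8576
round up: n = 105

105


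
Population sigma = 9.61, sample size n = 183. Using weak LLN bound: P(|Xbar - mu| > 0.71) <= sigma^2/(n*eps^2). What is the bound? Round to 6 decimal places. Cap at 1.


bound = min(1, sigma^2/(n*eps^2))
sigma^2 = 9.61^2 = 92.3521
n*eps^2 = 183 * 0.71^2 = 183 * 0.5041 = 92.2503
sigma^2/(n*eps^2) = 92.3521 / 92.2503 ≈ 1.00110352
this exceeds 1, so the bound is capped at 1

1.000000


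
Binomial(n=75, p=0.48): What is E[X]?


E[X] = n*p = 75 * 0.48 = 36

36


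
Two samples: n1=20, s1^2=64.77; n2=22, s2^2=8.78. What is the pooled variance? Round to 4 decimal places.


sp^2 = ((n1-1)*s1^2 + (n2-1)*s2^2)/(n1+n2-2)
(n1-1)*s1^2 = 19 * 64.77 = 1230.63
(n2-1)*s2^2 = 21 * 8.78 = 184.38
numerator = 1230.63 + 184.38 = 1415.01
n1+n2-2 = 40
sp^2 = 1415.01 / 40 = 35.37525

35.3753


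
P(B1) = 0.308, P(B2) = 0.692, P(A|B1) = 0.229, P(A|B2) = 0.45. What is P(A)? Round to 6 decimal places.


P(A) = P(A|B1)*P(B1) + P(A|B2)*P(B2)
P(A|B1)*P(B1) = 0.229 * 0.308 = 0.070532
P(A|B2)*P(B2) = 0.45 * 0.692 = 0.3114
P(A) = 0.070532 + 0.3114 = 0.381932

0.381932


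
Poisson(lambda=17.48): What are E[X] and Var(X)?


E[X] = Var(X) = lambda = 17.48

17.48, 17.48


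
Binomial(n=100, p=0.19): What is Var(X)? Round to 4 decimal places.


Var = n*p*(1-p) = 100 * 0.19 * 0.81 = 15.39

15.3900


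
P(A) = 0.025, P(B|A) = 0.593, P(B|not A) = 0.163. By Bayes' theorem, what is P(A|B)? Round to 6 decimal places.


P(A|B) = P(B|A)*P(A) / P(B), P(B) = P(B|A)*P(A) + P(B|not A)*P(not A)
P(B|A)*P(A) = 0.593 * 0.025 = 0.014825
P(B|not A)*P(not A) = 0.163 * 0.975 = 0.158925
P(B) = 0.014825 + 0.158925 = 0.17375
P(A|B) = 0.014825 / 0.17375 = 593/6950 ≈ 0.08532374

0.085324


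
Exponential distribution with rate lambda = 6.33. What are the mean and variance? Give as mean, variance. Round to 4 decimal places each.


mean = 1/lam, var = 1/lam^2
mean = 1 / 6.33 = 100/633 ≈ 0.157978
lam^2 = 6.33^2 = 40.0689
var = 1 / 40.0689 ≈ 0.024957

0.1580, 0.0250


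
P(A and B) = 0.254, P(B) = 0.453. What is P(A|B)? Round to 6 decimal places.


P(A|B) = P(A and B) / P(B) = 0.254 / 0.453 = 254/453 ≈ 0.56070640

0.560706


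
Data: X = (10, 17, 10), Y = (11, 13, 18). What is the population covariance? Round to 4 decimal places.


Cov = (1/n)*sum((xi-xbar)(yi-ybar))
n = 3, xbar = 37/3 ≈ 12.333333, ybar = 42/3 = 14
sum((xi-xbar)(yi-ybar)) = -7
Cov = -7 / 3 = -7/3 ≈ -2.333333

-2.3333


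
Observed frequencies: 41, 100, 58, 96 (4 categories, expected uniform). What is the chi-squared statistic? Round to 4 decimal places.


chi2 = sum((O-E)^2/E), E = total/4
total = 295, E = 295/4 = 73.75
(41 - 73.75)^2 / 73.75 = 1072.5625 / 73.75 = 17161/1180 ≈ 14.543220
(100 - 73.75)^2 / 73.75 = 689.0625 / 73.75 = 2205/236 ≈ 9.343220
(58 - 73.75)^2 / 73.75 = 248.0625 / 73.75 = 3969/1180 ≈ 3.363559
(96 - 73.75)^2 / 73.75 = 495.0625 / 73.75 = 7921/1180 ≈ 6.712712
chi2 = 10019/295 ≈ 33.962712

33.9627
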